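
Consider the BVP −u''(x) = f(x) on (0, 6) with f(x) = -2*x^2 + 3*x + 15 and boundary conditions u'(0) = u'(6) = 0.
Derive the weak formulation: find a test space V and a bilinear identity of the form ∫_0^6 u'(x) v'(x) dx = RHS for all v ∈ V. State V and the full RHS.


V = H^1(0, 6) (no boundary constraint on v; u is determined up to an additive constant); weak form: ∫_0^6 u'v' dx = ∫_0^6 (-2*x^2 + 3*x + 15) v dx for all v ∈ V.

Multiply both sides by a test function v and integrate from 0 to 6:
  ∫_0^6 −u''(x) v(x) dx = ∫_0^6 f(x) v(x) dx.
Integrate the LHS by parts once:
  ∫_0^6 −u'' v dx = −[u'(x) v(x)]_0^6 + ∫_0^6 u'(x) v'(x) dx.
Thus ∫_0^6 u'(x) v'(x) dx = ∫_0^6 f(x) v(x) dx + [u'(x) v(x)]_0^6.
Choose V so that boundary terms are either known or forced to vanish.
u has homogeneous Neumann: u'(0) = u'(6) = 0. So [u' v]_0^6 = 0·v(6) − 0·v(0) = 0 for any v; take V = H^1(0, 6).
Weak formulation: find u (satisfying any essential BC) such that ∫_0^6 u'(x) v'(x) dx = ∫_0^6 f v dx for all v ∈ V (homogeneous Neumann, so boundary terms vanish).
Substituting f(x) = -2*x^2 + 3*x + 15, the right-hand side is ∫_0^6 (-2*x^2 + 3*x + 15) v dx.
Compatibility check (pure Neumann): taking v ≡ 1 ∈ V gives 0 = ∫_0^6 f dx + (0) − (0), i.e. ∫_0^6 f dx must equal u'(0) − u'(6) = 0. Indeed ∫_0^6 (-2*x^2 + 3*x + 15) dx = 0, so the data are compatible. The solution is then unique only up to an additive constant (fix it e.g. by requiring ∫_0^6 u dx = 0).


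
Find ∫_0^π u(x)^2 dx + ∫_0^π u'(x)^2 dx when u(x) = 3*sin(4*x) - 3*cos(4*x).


||u||_{H^1(0,π)}^2 = 153*π

u'(x) = 12*sin(4*x) + 12*cos(4*x).
Expand u² and (u')² and integrate term by term on (0, π), using: for integers n ≥ 1, ∫_0^π sin²(nx) dx = ∫_0^π cos²(nx) dx = π/2; for n ≠ n', ∫_0^π sin(nx)sin(n'x) dx = ∫_0^π cos(nx)cos(n'x) dx = 0; and by product-to-sum, ∫_0^π sin(nx)cos(n'x) dx = ½∫_0^π [sin((n+n')x) + sin((n−n')x)] dx, which is 0 when n+n' is even and 2n/(n²−n'²) when n+n' is odd (it need not vanish on (0, π)).
  u² squared terms: (-3)²·∫cos(4x)² dx = 9·π/2 = 9*π/2;  (3)²·∫sin(4x)² dx = 9·π/2 = 9*π/2.
  u² cross terms: 2·(-3)·(3)·∫cos(4x)·sin(4x) dx = -18·(0) = 0.
  So ∫_0^π u² dx = 9*π/2 + 9*π/2 + 0 = 9*π.
  (u')² squared terms: (12)²·∫cos(4x)² dx = 144·π/2 = 72*π;  (12)²·∫sin(4x)² dx = 144·π/2 = 72*π.
  (u')² cross terms: 2·(12)·(12)·∫cos(4x)·sin(4x) dx = 288·(0) = 0.
  So ∫_0^π (u')² dx = 72*π + 72*π + 0 = 144*π.
||u||_{H^1}^2 = (9*π) + (144*π) = 153*π.


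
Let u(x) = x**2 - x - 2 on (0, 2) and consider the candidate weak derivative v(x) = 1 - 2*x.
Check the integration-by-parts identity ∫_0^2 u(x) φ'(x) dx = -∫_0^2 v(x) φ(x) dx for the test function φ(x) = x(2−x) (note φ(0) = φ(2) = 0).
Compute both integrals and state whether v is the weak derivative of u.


LHS = -4/3, RHS = 4/3. No, v is not the weak derivative of u.

u(x) = x**2 - x - 2, classical derivative u'(x) = 2*x - 1.
φ(x) = x(2−x), so φ'(x) = 2 - 2*x.
Note φ(0) = φ(2) = 0, so the boundary term u·φ vanishes.
LHS = ∫_0^2 u(x) φ'(x) dx = ∫_0^2 (-2*x^3 + 4*x^2 + 2*x - 4) dx. Term by term:
  ∫_0^2 -2*x^3 dx = -8;  ∫_0^2 4*x^2 dx = 32/3;  ∫_0^2 2*x dx = 4;
  ∫_0^2 -4 dx = -8.
Sum: -8 + 32/3 + 4 − 8 = -4/3.
So LHS = -4/3.
∫_0^2 v(x) φ(x) dx = ∫_0^2 (2*x^3 - 5*x^2 + 2*x) dx. Term by term:
  ∫_0^2 2*x^3 dx = 8;  ∫_0^2 -5*x^2 dx = -40/3;  ∫_0^2 2*x dx = 4.
Sum: 8 − 40/3 + 4 = -4/3.
So RHS = -∫_0^2 v(x) φ(x) dx = 4/3.
LHS − RHS = -8/3 ≠ 0, so the identity fails.
(For a valid weak derivative the identity must hold for EVERY test function, in particular this one. The failure shows v is NOT the weak derivative of u.)
Correct weak derivative would be u'(x) = 2*x - 1.


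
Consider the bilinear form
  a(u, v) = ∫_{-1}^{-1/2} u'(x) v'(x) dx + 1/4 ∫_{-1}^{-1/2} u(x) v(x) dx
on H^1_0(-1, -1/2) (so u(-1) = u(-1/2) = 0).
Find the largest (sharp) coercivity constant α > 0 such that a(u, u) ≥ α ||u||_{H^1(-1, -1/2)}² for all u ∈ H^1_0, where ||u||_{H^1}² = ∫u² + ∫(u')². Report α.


α = (1 + 16*π^2)/(4*(1 + 4*π^2))

Coercivity of a(·,·) on H^1_0(-1, -1/2) means a(u, u) ≥ α ||u||_{H^1}² for every u ∈ H^1_0.
The interval has length L = 1/2, and Poincaré/coercivity depend only on L. Here a(u, u) = ∫(u')² + (1/4)·∫u².
Here 0 < c = 1/4 < 1. The condition a(u,u) ≥ α||u||_{H^1}² reads (1−α)∫(u')² ≥ (α−c)∫u². Any admissible α is ≤ 1 (rapidly oscillating u have ∫u²/∫(u')² → 0), and α = 1 would force 0 ≥ (1−c)∫u², impossible since c < 1; so 1−α > 0. By the sharp Poincaré inequality on H^1_0 of an interval of length L, ∫(u')² ≥ (π/L)²∫u² with equality for the first sine mode sin(π(x−x₀)/L) (x₀ the left endpoint), so the inequality holds for all u iff (1−α)(π/L)² ≥ α − c, i.e. α ≤ ((π/L)² + c)/((π/L)² + 1) = (1 + c(L/π)²)/(1 + (L/π)²). With (π/L)² = 4*π^2 and c = 1/4, the largest admissible constant is α = ((π/L)² + c)/((π/L)² + 1).
Simplifying, α = (1 + 16*π^2)/(4*(1 + 4*π^2)).


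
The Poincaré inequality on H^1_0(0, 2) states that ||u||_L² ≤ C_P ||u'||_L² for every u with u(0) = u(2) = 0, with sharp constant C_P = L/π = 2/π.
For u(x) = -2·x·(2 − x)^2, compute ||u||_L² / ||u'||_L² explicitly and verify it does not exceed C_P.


||u||_L² / ||u'||_L² = sqrt(14)/7 < C_P = 2/π.

u(x) = -2·x·(2 − x)^2, so u'(x) = 2*(2 - 3*x)*(x - 2).
u(x) = -2·x·(2 − x)^2 vanishes at x = 0 and x = 2, so u ∈ H^1_0(0, 2). Differentiate via the product rule and integrate the resulting polynomials term by term.
  ∫_0^2 u² dx = ∫_0^2 (4*x^6 - 32*x^5 + 96*x^4 - 128*x^3 + 64*x^2) dx. Term by term:
    ∫_0^2 4*x^6 dx = 512/7;  ∫_0^2 -32*x^5 dx = -1024/3;  ∫_0^2 96*x^4 dx = 3072/5;
    ∫_0^2 -128*x^3 dx = -512;  ∫_0^2 64*x^2 dx = 512/3.
  Sum: 512/7 − 1024/3 + 3072/5 − 512 + 512/3 = 512/105.
  ∫_0^2 (u')² dx = ∫_0^2 (36*x^4 - 192*x^3 + 352*x^2 - 256*x + 64) dx. Term by term:
    ∫_0^2 36*x^4 dx = 1152/5;  ∫_0^2 -192*x^3 dx = -768;  ∫_0^2 352*x^2 dx = 2816/3;
    ∫_0^2 -256*x dx = -512;  ∫_0^2 64 dx = 128.
  Sum: 1152/5 − 768 + 2816/3 − 512 + 128 = 256/15.
∫_0^2 u² dx = 512/105, so ||u||_L² = 16*sqrt(210)/105.
∫_0^2 (u')² dx = 256/15, so ||u'||_L² = 16*sqrt(15)/15.
Ratio ||u||_L² / ||u'||_L² = sqrt(14)/7.
Sharp Poincaré constant on H^1_0(0, 2) is C_P = L/π = 2/π, achieved by sin(π/2·x).
A polynomial bump cannot attain the sharp Poincaré constant (only the first sine eigenfunction does), so the ratio is strictly less than C_P, consistent with ||u||_L² ≤ C_P ||u'||_L².


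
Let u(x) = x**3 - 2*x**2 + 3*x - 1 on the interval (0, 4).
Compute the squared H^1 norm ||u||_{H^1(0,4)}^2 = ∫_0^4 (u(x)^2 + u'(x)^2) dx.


||u||_{H^1}^2 = 65512/35

The H^1 norm (squared) on an interval (0, L) is
  ||u||_{H^1}^2 = ∫_0^L u(x)^2 dx + ∫_0^L u'(x)^2 dx.
Compute u'(x) = 3*x**2 - 4*x + 3.
Then u(x)^2 = x**6 - 4*x**5 + 10*x**4 - 14*x**3 + 13*x**2 - 6*x + 1 and u'(x)^2 = 9*x**4 - 24*x**3 + 34*x**2 - 24*x + 9.
Integrate each monomial from 0 to 4 using ∫_0^4 c·x^n dx = c·4^(n+1)/(n+1):
  ∫_0^4 u(x)^2 dx = ∫_0^4 (x^6 - 4*x^5 + 10*x^4 - 14*x^3 + 13*x^2 - 6*x + 1) dx. Term by term:
    ∫_0^4 x^6 dx = 16384/7;  ∫_0^4 -4*x^5 dx = -8192/3;  ∫_0^4 10*x^4 dx = 2048;
    ∫_0^4 -14*x^3 dx = -896;  ∫_0^4 13*x^2 dx = 832/3;  ∫_0^4 -6*x dx = -48;
    ∫_0^4 1 dx = 4.
  Sum: 16384/7 − 8192/3 + 2048 − 896 + 832/3 − 48 + 4 = 20900/21.
  ∫_0^4 u'(x)^2 dx = ∫_0^4 (9*x^4 - 24*x^3 + 34*x^2 - 24*x + 9) dx. Term by term:
    ∫_0^4 9*x^4 dx = 9216/5;  ∫_0^4 -24*x^3 dx = -1536;  ∫_0^4 34*x^2 dx = 2176/3;
    ∫_0^4 -24*x dx = -192;  ∫_0^4 9 dx = 36.
  Sum: 9216/5 − 1536 + 2176/3 − 192 + 36 = 13148/15.
Adding: ||u||_{H^1}^2 = 20900/21 + 13148/15 = 65512/35.


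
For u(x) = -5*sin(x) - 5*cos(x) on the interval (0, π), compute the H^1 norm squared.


||u||_{H^1(0,π)}^2 = 50*π

u'(x) = 5*sin(x) - 5*cos(x).
Expand u² and (u')² and integrate term by term on (0, π), using: for integers n ≥ 1, ∫_0^π sin²(nx) dx = ∫_0^π cos²(nx) dx = π/2; for n ≠ n', ∫_0^π sin(nx)sin(n'x) dx = ∫_0^π cos(nx)cos(n'x) dx = 0; and by product-to-sum, ∫_0^π sin(nx)cos(n'x) dx = ½∫_0^π [sin((n+n')x) + sin((n−n')x)] dx, which is 0 when n+n' is even and 2n/(n²−n'²) when n+n' is odd (it need not vanish on (0, π)).
  u² squared terms: (-5)²·∫cos(x)² dx = 25·π/2 = 25*π/2;  (-5)²·∫sin(x)² dx = 25·π/2 = 25*π/2.
  u² cross terms: 2·(-5)·(-5)·∫cos(x)·sin(x) dx = 50·(0) = 0.
  So ∫_0^π u² dx = 25*π/2 + 25*π/2 + 0 = 25*π.
  (u')² squared terms: (-5)²·∫cos(x)² dx = 25·π/2 = 25*π/2;  (5)²·∫sin(x)² dx = 25·π/2 = 25*π/2.
  (u')² cross terms: 2·(-5)·(5)·∫cos(x)·sin(x) dx = -50·(0) = 0.
  So ∫_0^π (u')² dx = 25*π/2 + 25*π/2 + 0 = 25*π.
||u||_{H^1}^2 = (25*π) + (25*π) = 50*π.


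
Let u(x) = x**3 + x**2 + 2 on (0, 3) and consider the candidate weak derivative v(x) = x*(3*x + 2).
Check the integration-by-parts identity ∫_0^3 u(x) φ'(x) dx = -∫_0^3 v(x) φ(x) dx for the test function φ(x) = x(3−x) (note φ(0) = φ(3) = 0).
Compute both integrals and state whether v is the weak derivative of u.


LHS = -999/20, RHS = -999/20. Yes, v = u' weakly.

u(x) = x**3 + x**2 + 2, classical derivative u'(x) = 3*x**2 + 2*x.
φ(x) = x(3−x), so φ'(x) = 3 - 2*x.
Note φ(0) = φ(3) = 0, so the boundary term u·φ vanishes.
LHS = ∫_0^3 u(x) φ'(x) dx = ∫_0^3 (-2*x^4 + x^3 + 3*x^2 - 4*x + 6) dx. Term by term:
  ∫_0^3 -2*x^4 dx = -486/5;  ∫_0^3 x^3 dx = 81/4;  ∫_0^3 3*x^2 dx = 27;
  ∫_0^3 -4*x dx = -18;  ∫_0^3 6 dx = 18.
Sum: -486/5 + 81/4 + 27 − 18 + 18 = -999/20.
So LHS = -999/20.
∫_0^3 v(x) φ(x) dx = ∫_0^3 (-3*x^4 + 7*x^3 + 6*x^2) dx. Term by term:
  ∫_0^3 -3*x^4 dx = -729/5;  ∫_0^3 7*x^3 dx = 567/4;  ∫_0^3 6*x^2 dx = 54.
Sum: -729/5 + 567/4 + 54 = 999/20.
So RHS = -∫_0^3 v(x) φ(x) dx = -999/20.
LHS = RHS, so the identity holds for this test φ.
Moreover u is smooth here and v(x) = u'(x) = 3*x**2 + 2*x pointwise, so the identity holds for every test function. Hence v is the weak derivative of u.


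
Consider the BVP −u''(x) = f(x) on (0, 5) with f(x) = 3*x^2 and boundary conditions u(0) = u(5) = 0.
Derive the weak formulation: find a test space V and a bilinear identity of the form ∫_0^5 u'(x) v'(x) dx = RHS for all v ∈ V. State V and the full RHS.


V = H^1_0(0, 5) (so v(0) = v(5) = 0); weak form: ∫_0^5 u'v' dx = ∫_0^5 (3*x^2) v dx for all v ∈ V.

Multiply both sides by a test function v and integrate from 0 to 5:
  ∫_0^5 −u''(x) v(x) dx = ∫_0^5 f(x) v(x) dx.
Integrate the LHS by parts once:
  ∫_0^5 −u'' v dx = −[u'(x) v(x)]_0^5 + ∫_0^5 u'(x) v'(x) dx.
Thus ∫_0^5 u'(x) v'(x) dx = ∫_0^5 f(x) v(x) dx + [u'(x) v(x)]_0^5.
Choose V so that boundary terms are either known or forced to vanish.
u is Dirichlet: u(0) = u(5) = 0. Let V = H^1_0(0, 5); then v(0) = v(5) = 0, and [u' v]_0^5 = 0.
Weak formulation: find u (satisfying any essential BC) such that ∫_0^5 u'(x) v'(x) dx = ∫_0^5 f v dx for all v ∈ V.
Substituting f(x) = 3*x^2, the right-hand side is ∫_0^5 (3*x^2) v dx.


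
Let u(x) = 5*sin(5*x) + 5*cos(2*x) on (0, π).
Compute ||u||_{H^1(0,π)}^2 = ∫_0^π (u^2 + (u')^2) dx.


||u||_{H^1(0,π)}^2 = 2500/21 + 775*π/2

u'(x) = -10*sin(2*x) + 25*cos(5*x).
Expand u² and (u')² and integrate term by term on (0, π), using: for integers n ≥ 1, ∫_0^π sin²(nx) dx = ∫_0^π cos²(nx) dx = π/2; for n ≠ n', ∫_0^π sin(nx)sin(n'x) dx = ∫_0^π cos(nx)cos(n'x) dx = 0; and by product-to-sum, ∫_0^π sin(nx)cos(n'x) dx = ½∫_0^π [sin((n+n')x) + sin((n−n')x)] dx, which is 0 when n+n' is even and 2n/(n²−n'²) when n+n' is odd (it need not vanish on (0, π)).
  u² squared terms: (5)²·∫cos(2x)² dx = 25·π/2 = 25*π/2;  (5)²·∫sin(5x)² dx = 25·π/2 = 25*π/2.
  u² cross terms: 2·(5)·(5)·∫cos(2x)·sin(5x) dx = 50·(10/21) = 500/21.
  So ∫_0^π u² dx = 25*π/2 + 25*π/2 + 500/21 = 500/21 + 25*π.
  (u')² squared terms: (-10)²·∫sin(2x)² dx = 100·π/2 = 50*π;  (25)²·∫cos(5x)² dx = 625·π/2 = 625*π/2.
  (u')² cross terms: 2·(-10)·(25)·∫sin(2x)·cos(5x) dx = -500·(-4/21) = 2000/21.
  So ∫_0^π (u')² dx = 50*π + 625*π/2 + 2000/21 = 2000/21 + 725*π/2.
||u||_{H^1}^2 = (500/21 + 25*π) + (2000/21 + 725*π/2) = 2500/21 + 775*π/2.


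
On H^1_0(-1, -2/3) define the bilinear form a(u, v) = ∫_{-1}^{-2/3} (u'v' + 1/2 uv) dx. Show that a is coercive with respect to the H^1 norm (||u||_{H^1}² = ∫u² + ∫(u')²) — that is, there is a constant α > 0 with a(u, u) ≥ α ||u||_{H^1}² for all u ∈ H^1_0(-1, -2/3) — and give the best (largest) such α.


α = (1 + 18*π^2)/(2*(1 + 9*π^2))

Coercivity of a(·,·) on H^1_0(-1, -2/3) means a(u, u) ≥ α ||u||_{H^1}² for every u ∈ H^1_0.
The interval has length L = 1/3, and Poincaré/coercivity depend only on L. Here a(u, u) = ∫(u')² + (1/2)·∫u².
Here 0 < c = 1/2 < 1. The condition a(u,u) ≥ α||u||_{H^1}² reads (1−α)∫(u')² ≥ (α−c)∫u². Any admissible α is ≤ 1 (rapidly oscillating u have ∫u²/∫(u')² → 0), and α = 1 would force 0 ≥ (1−c)∫u², impossible since c < 1; so 1−α > 0. By the sharp Poincaré inequality on H^1_0 of an interval of length L, ∫(u')² ≥ (π/L)²∫u² with equality for the first sine mode sin(π(x−x₀)/L) (x₀ the left endpoint), so the inequality holds for all u iff (1−α)(π/L)² ≥ α − c, i.e. α ≤ ((π/L)² + c)/((π/L)² + 1) = (1 + c(L/π)²)/(1 + (L/π)²). With (π/L)² = 9*π^2 and c = 1/2, the largest admissible constant is α = ((π/L)² + c)/((π/L)² + 1).
Simplifying, α = (1 + 18*π^2)/(2*(1 + 9*π^2)).


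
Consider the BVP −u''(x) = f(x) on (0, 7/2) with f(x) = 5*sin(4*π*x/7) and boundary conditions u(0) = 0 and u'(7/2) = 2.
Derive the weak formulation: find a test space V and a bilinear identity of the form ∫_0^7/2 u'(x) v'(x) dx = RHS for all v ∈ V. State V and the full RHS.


V = {v ∈ H^1(0, 7/2) : v(0) = 0} (test functions vanish at x = 0 where u is specified); weak form: ∫_0^7/2 u'v' dx = ∫_0^7/2 (5*sin(4*π*x/7)) v dx + 2·v(7/2) for all v ∈ V.

Multiply both sides by a test function v and integrate from 0 to 7/2:
  ∫_0^7/2 −u''(x) v(x) dx = ∫_0^7/2 f(x) v(x) dx.
Integrate the LHS by parts once:
  ∫_0^7/2 −u'' v dx = −[u'(x) v(x)]_0^7/2 + ∫_0^7/2 u'(x) v'(x) dx.
Thus ∫_0^7/2 u'(x) v'(x) dx = ∫_0^7/2 f(x) v(x) dx + [u'(x) v(x)]_0^7/2.
Choose V so that boundary terms are either known or forced to vanish.
Mixed BC: u(0) = 0 (Dirichlet) and u'(7/2) = 2 (Neumann). Define V = {v ∈ H^1(0, 7/2) : v(0) = 0}. Then [u' v]_0^7/2 = u'(7/2)·v(7/2) − u'(0)·0 = 2·v(7/2).
Weak formulation: find u (satisfying any essential BC) such that ∫_0^7/2 u'(x) v'(x) dx = ∫_0^7/2 f v dx + 2·v(7/2) for all v ∈ V (Dirichlet at 0 absorbed into V; Neumann datum at x = 7/2 contributes the boundary term).
Substituting f(x) = 5*sin(4*π*x/7), the right-hand side is ∫_0^7/2 (5*sin(4*π*x/7)) v dx + 2·v(7/2).


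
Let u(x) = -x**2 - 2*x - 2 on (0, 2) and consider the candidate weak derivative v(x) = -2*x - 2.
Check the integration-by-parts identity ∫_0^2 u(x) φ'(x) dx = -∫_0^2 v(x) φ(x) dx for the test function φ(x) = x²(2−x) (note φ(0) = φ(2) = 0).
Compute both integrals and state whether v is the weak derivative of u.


LHS = 88/15, RHS = 88/15. Yes, v = u' weakly.

u(x) = -x**2 - 2*x - 2, classical derivative u'(x) = -2*x - 2.
φ(x) = x²(2−x), so φ'(x) = x*(4 - 3*x).
Note φ(0) = φ(2) = 0, so the boundary term u·φ vanishes.
LHS = ∫_0^2 u(x) φ'(x) dx = ∫_0^2 (3*x^4 + 2*x^3 - 2*x^2 - 8*x) dx. Term by term:
  ∫_0^2 3*x^4 dx = 96/5;  ∫_0^2 2*x^3 dx = 8;  ∫_0^2 -2*x^2 dx = -16/3;
  ∫_0^2 -8*x dx = -16.
Sum: 96/5 + 8 − 16/3 − 16 = 88/15.
So LHS = 88/15.
∫_0^2 v(x) φ(x) dx = ∫_0^2 (2*x^4 - 2*x^3 - 4*x^2) dx. Term by term:
  ∫_0^2 2*x^4 dx = 64/5;  ∫_0^2 -2*x^3 dx = -8;  ∫_0^2 -4*x^2 dx = -32/3.
Sum: 64/5 − 8 − 32/3 = -88/15.
So RHS = -∫_0^2 v(x) φ(x) dx = 88/15.
LHS = RHS, so the identity holds for this test φ.
Moreover u is smooth here and v(x) = u'(x) = -2*x - 2 pointwise, so the identity holds for every test function. Hence v is the weak derivative of u.


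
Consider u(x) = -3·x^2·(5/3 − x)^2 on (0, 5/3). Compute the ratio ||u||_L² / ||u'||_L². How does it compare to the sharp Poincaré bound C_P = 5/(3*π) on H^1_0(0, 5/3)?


||u||_L² / ||u'||_L² = 5*sqrt(3)/18 < C_P = 5/(3*π).

u(x) = -3·x^2·(5/3 − x)^2, so u'(x) = 2*x*(-18*x^2 + 45*x - 25)/3.
u(x) = -3·x^2·(5/3 − x)^2 vanishes at x = 0 and x = 5/3, so u ∈ H^1_0(0, 5/3). Differentiate via the product rule and integrate the resulting polynomials term by term.
  ∫_0^5/3 u² dx = ∫_0^5/3 (9*x^8 - 60*x^7 + 150*x^6 - 500*x^5/3 + 625*x^4/9) dx. Term by term:
    ∫_0^5/3 9*x^8 dx = 1953125/19683;  ∫_0^5/3 -60*x^7 dx = -1953125/4374;  ∫_0^5/3 150*x^6 dx = 3906250/5103;
    ∫_0^5/3 -500*x^5/3 dx = -3906250/6561;  ∫_0^5/3 625*x^4/9 dx = 390625/2187.
  Sum: 1953125/19683 − 1953125/4374 + 3906250/5103 − 3906250/6561 + 390625/2187 = 390625/275562.
  ∫_0^5/3 (u')² dx = ∫_0^5/3 (144*x^6 - 720*x^5 + 1300*x^4 - 1000*x^3 + 2500*x^2/9) dx. Term by term:
    ∫_0^5/3 144*x^6 dx = 1250000/1701;  ∫_0^5/3 -720*x^5 dx = -625000/243;  ∫_0^5/3 1300*x^4 dx = 812500/243;
    ∫_0^5/3 -1000*x^3 dx = -156250/81;  ∫_0^5/3 2500*x^2/9 dx = 312500/729.
  Sum: 1250000/1701 − 625000/243 + 812500/243 − 156250/81 + 312500/729 = 31250/5103.
∫_0^5/3 u² dx = 390625/275562, so ||u||_L² = 625*sqrt(42)/3402.
∫_0^5/3 (u')² dx = 31250/5103, so ||u'||_L² = 125*sqrt(14)/189.
Ratio ||u||_L² / ||u'||_L² = 5*sqrt(3)/18.
Sharp Poincaré constant on H^1_0(0, 5/3) is C_P = L/π = 5/(3*π), achieved by sin(3*π/5·x).
A polynomial bump cannot attain the sharp Poincaré constant (only the first sine eigenfunction does), so the ratio is strictly less than C_P, consistent with ||u||_L² ≤ C_P ||u'||_L².


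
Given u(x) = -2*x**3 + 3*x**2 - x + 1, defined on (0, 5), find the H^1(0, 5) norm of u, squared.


||u||_{H^1}^2 = 1399945/42

The H^1 norm (squared) on an interval (0, L) is
  ||u||_{H^1}^2 = ∫_0^L u(x)^2 dx + ∫_0^L u'(x)^2 dx.
Compute u'(x) = -6*x**2 + 6*x - 1.
Then u(x)^2 = 4*x**6 - 12*x**5 + 13*x**4 - 10*x**3 + 7*x**2 - 2*x + 1 and u'(x)^2 = 36*x**4 - 72*x**3 + 48*x**2 - 12*x + 1.
Integrate each monomial from 0 to 5 using ∫_0^5 c·x^n dx = c·5^(n+1)/(n+1):
  ∫_0^5 u(x)^2 dx = ∫_0^5 (4*x^6 - 12*x^5 + 13*x^4 - 10*x^3 + 7*x^2 - 2*x + 1) dx. Term by term:
    ∫_0^5 4*x^6 dx = 312500/7;  ∫_0^5 -12*x^5 dx = -31250;  ∫_0^5 13*x^4 dx = 8125;
    ∫_0^5 -10*x^3 dx = -3125/2;  ∫_0^5 7*x^2 dx = 875/3;  ∫_0^5 -2*x dx = -25;
    ∫_0^5 1 dx = 5.
  Sum: 312500/7 − 31250 + 8125 − 3125/2 + 875/3 − 25 + 5 = 849535/42.
  ∫_0^5 u'(x)^2 dx = ∫_0^5 (36*x^4 - 72*x^3 + 48*x^2 - 12*x + 1) dx. Term by term:
    ∫_0^5 36*x^4 dx = 22500;  ∫_0^5 -72*x^3 dx = -11250;  ∫_0^5 48*x^2 dx = 2000;
    ∫_0^5 -12*x dx = -150;  ∫_0^5 1 dx = 5.
  Sum: 22500 − 11250 + 2000 − 150 + 5 = 13105.
Adding: ||u||_{H^1}^2 = 849535/42 + 13105 = 1399945/42.


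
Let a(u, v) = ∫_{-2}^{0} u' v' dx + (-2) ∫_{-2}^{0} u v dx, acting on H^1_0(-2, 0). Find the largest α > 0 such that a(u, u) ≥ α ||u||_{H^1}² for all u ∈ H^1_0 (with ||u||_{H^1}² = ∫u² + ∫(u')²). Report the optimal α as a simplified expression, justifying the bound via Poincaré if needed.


α = (-8 + π^2)/(4 + π^2)

Coercivity of a(·,·) on H^1_0(-2, 0) means a(u, u) ≥ α ||u||_{H^1}² for every u ∈ H^1_0.
The interval has length L = 2, and Poincaré/coercivity depend only on L. Here a(u, u) = ∫(u')² + (-2)·∫u².
Here c = -2 < 0 with |c| < (π/L)² = π^2/4, so coercivity still holds. The condition a(u,u) ≥ α||u||_{H^1}² reads (1−α)∫(u')² ≥ (α−c)∫u². Any admissible α is ≤ 1 (rapidly oscillating u have ∫u²/∫(u')² → 0), and α = 1 would force 0 ≥ (1−c)∫u², impossible since c < 1; so 1−α > 0. By the sharp Poincaré inequality on H^1_0 of an interval of length L, ∫(u')² ≥ (π/L)²∫u² with equality for the first sine mode sin(π(x−x₀)/L) (x₀ the left endpoint), so the inequality holds for all u iff (1−α)(π/L)² ≥ α − c, i.e. α ≤ ((π/L)² + c)/((π/L)² + 1) = (1 + c(L/π)²)/(1 + (L/π)²). (Direct route, valid since c ≤ 0: Poincaré gives c∫u² ≥ c(L/π)²∫(u')², so a(u,u) ≥ (1 + c(L/π)²)∫(u')², while ||u||_{H^1}² ≤ (1 + (L/π)²)∫(u')²; dividing yields the same α.) With (π/L)² = π^2/4 and c = -2, the largest admissible constant is α = ((π/L)² + c)/((π/L)² + 1).
Simplifying, α = (-8 + π^2)/(4 + π^2).


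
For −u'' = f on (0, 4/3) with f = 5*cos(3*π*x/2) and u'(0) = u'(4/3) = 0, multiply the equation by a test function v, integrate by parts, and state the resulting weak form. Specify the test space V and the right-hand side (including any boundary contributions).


V = H^1(0, 4/3) (no boundary constraint on v; u is determined up to an additive constant); weak form: ∫_0^4/3 u'v' dx = ∫_0^4/3 (5*cos(3*π*x/2)) v dx for all v ∈ V.

Multiply both sides by a test function v and integrate from 0 to 4/3:
  ∫_0^4/3 −u''(x) v(x) dx = ∫_0^4/3 f(x) v(x) dx.
Integrate the LHS by parts once:
  ∫_0^4/3 −u'' v dx = −[u'(x) v(x)]_0^4/3 + ∫_0^4/3 u'(x) v'(x) dx.
Thus ∫_0^4/3 u'(x) v'(x) dx = ∫_0^4/3 f(x) v(x) dx + [u'(x) v(x)]_0^4/3.
Choose V so that boundary terms are either known or forced to vanish.
u has homogeneous Neumann: u'(0) = u'(4/3) = 0. So [u' v]_0^4/3 = 0·v(4/3) − 0·v(0) = 0 for any v; take V = H^1(0, 4/3).
Weak formulation: find u (satisfying any essential BC) such that ∫_0^4/3 u'(x) v'(x) dx = ∫_0^4/3 f v dx for all v ∈ V (homogeneous Neumann, so boundary terms vanish).
Substituting f(x) = 5*cos(3*π*x/2), the right-hand side is ∫_0^4/3 (5*cos(3*π*x/2)) v dx.
Compatibility check (pure Neumann): taking v ≡ 1 ∈ V gives 0 = ∫_0^4/3 f dx + (0) − (0), i.e. ∫_0^4/3 f dx must equal u'(0) − u'(4/3) = 0. Indeed ∫_0^4/3 (5*cos(3*π*x/2)) dx = 0, so the data are compatible. The solution is then unique only up to an additive constant (fix it e.g. by requiring ∫_0^4/3 u dx = 0).


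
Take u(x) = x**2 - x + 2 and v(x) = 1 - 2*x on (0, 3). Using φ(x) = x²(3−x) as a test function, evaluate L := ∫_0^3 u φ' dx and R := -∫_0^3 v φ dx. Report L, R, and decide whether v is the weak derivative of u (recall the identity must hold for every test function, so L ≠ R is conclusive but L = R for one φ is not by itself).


LHS = -351/20, RHS = 351/20. No, v is not the weak derivative of u.

u(x) = x**2 - x + 2, classical derivative u'(x) = 2*x - 1.
φ(x) = x²(3−x), so φ'(x) = 3*x*(2 - x).
Note φ(0) = φ(3) = 0, so the boundary term u·φ vanishes.
LHS = ∫_0^3 u(x) φ'(x) dx = ∫_0^3 (-3*x^4 + 9*x^3 - 12*x^2 + 12*x) dx. Term by term:
  ∫_0^3 -3*x^4 dx = -729/5;  ∫_0^3 9*x^3 dx = 729/4;  ∫_0^3 -12*x^2 dx = -108;
  ∫_0^3 12*x dx = 54.
Sum: -729/5 + 729/4 − 108 + 54 = -351/20.
So LHS = -351/20.
∫_0^3 v(x) φ(x) dx = ∫_0^3 (2*x^4 - 7*x^3 + 3*x^2) dx. Term by term:
  ∫_0^3 2*x^4 dx = 486/5;  ∫_0^3 -7*x^3 dx = -567/4;  ∫_0^3 3*x^2 dx = 27.
Sum: 486/5 − 567/4 + 27 = -351/20.
So RHS = -∫_0^3 v(x) φ(x) dx = 351/20.
LHS − RHS = -351/10 ≠ 0, so the identity fails.
(For a valid weak derivative the identity must hold for EVERY test function, in particular this one. The failure shows v is NOT the weak derivative of u.)
Correct weak derivative would be u'(x) = 2*x - 1.


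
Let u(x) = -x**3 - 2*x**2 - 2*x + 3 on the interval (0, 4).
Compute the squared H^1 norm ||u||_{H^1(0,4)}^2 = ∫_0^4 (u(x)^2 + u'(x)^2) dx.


||u||_{H^1}^2 = 1126388/105

The H^1 norm (squared) on an interval (0, L) is
  ||u||_{H^1}^2 = ∫_0^L u(x)^2 dx + ∫_0^L u'(x)^2 dx.
Compute u'(x) = -3*x**2 - 4*x - 2.
Then u(x)^2 = x**6 + 4*x**5 + 8*x**4 + 2*x**3 - 8*x**2 - 12*x + 9 and u'(x)^2 = 9*x**4 + 24*x**3 + 28*x**2 + 16*x + 4.
Integrate each monomial from 0 to 4 using ∫_0^4 c·x^n dx = c·4^(n+1)/(n+1):
  ∫_0^4 u(x)^2 dx = ∫_0^4 (x^6 + 4*x^5 + 8*x^4 + 2*x^3 - 8*x^2 - 12*x + 9) dx. Term by term:
    ∫_0^4 x^6 dx = 16384/7;  ∫_0^4 4*x^5 dx = 8192/3;  ∫_0^4 8*x^4 dx = 8192/5;
    ∫_0^4 2*x^3 dx = 128;  ∫_0^4 -8*x^2 dx = -512/3;  ∫_0^4 -12*x dx = -96;
    ∫_0^4 9 dx = 36.
  Sum: 16384/7 + 8192/3 + 8192/5 + 128 − 512/3 − 96 + 36 = 231244/35.
  ∫_0^4 u'(x)^2 dx = ∫_0^4 (9*x^4 + 24*x^3 + 28*x^2 + 16*x + 4) dx. Term by term:
    ∫_0^4 9*x^4 dx = 9216/5;  ∫_0^4 24*x^3 dx = 1536;  ∫_0^4 28*x^2 dx = 1792/3;
    ∫_0^4 16*x dx = 128;  ∫_0^4 4 dx = 16.
  Sum: 9216/5 + 1536 + 1792/3 + 128 + 16 = 61808/15.
Adding: ||u||_{H^1}^2 = 231244/35 + 61808/15 = 1126388/105.


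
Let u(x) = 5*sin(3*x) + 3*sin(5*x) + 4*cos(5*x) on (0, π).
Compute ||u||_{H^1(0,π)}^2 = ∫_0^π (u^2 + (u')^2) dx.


||u||_{H^1(0,π)}^2 = 450*π

u'(x) = -20*sin(5*x) + 15*cos(3*x) + 15*cos(5*x).
Expand u² and (u')² and integrate term by term on (0, π), using: for integers n ≥ 1, ∫_0^π sin²(nx) dx = ∫_0^π cos²(nx) dx = π/2; for n ≠ n', ∫_0^π sin(nx)sin(n'x) dx = ∫_0^π cos(nx)cos(n'x) dx = 0; and by product-to-sum, ∫_0^π sin(nx)cos(n'x) dx = ½∫_0^π [sin((n+n')x) + sin((n−n')x)] dx, which is 0 when n+n' is even and 2n/(n²−n'²) when n+n' is odd (it need not vanish on (0, π)).
  u² squared terms: (3)²·∫sin(5x)² dx = 9·π/2 = 9*π/2;  (4)²·∫cos(5x)² dx = 16·π/2 = 8*π;  (5)²·∫sin(3x)² dx = 25·π/2 = 25*π/2.
  u² cross terms: 2·(3)·(4)·∫sin(5x)·cos(5x) dx = 24·(0) = 0;  2·(3)·(5)·∫sin(5x)·sin(3x) dx = 30·(0) = 0;  2·(4)·(5)·∫cos(5x)·sin(3x) dx = 40·(0) = 0.
  So ∫_0^π u² dx = 9*π/2 + 8*π + 25*π/2 + 0 + 0 + 0 = 25*π.
  (u')² squared terms: (-20)²·∫sin(5x)² dx = 400·π/2 = 200*π;  (15)²·∫cos(3x)² dx = 225·π/2 = 225*π/2;  (15)²·∫cos(5x)² dx = 225·π/2 = 225*π/2.
  (u')² cross terms: 2·(-20)·(15)·∫sin(5x)·cos(3x) dx = -600·(0) = 0;  2·(-20)·(15)·∫sin(5x)·cos(5x) dx = -600·(0) = 0;  2·(15)·(15)·∫cos(3x)·cos(5x) dx = 450·(0) = 0.
  So ∫_0^π (u')² dx = 200*π + 225*π/2 + 225*π/2 + 0 + 0 + 0 = 425*π.
||u||_{H^1}^2 = (25*π) + (425*π) = 450*π.


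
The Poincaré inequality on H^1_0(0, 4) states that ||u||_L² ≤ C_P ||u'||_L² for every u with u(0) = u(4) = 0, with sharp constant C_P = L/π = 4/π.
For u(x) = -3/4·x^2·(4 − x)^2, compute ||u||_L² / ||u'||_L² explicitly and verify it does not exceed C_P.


||u||_L² / ||u'||_L² = 2*sqrt(3)/3 < C_P = 4/π.

u(x) = -3/4·x^2·(4 − x)^2, so u'(x) = 3*x*(-x^2 + 6*x - 8).
u(x) = -3/4·x^2·(4 − x)^2 vanishes at x = 0 and x = 4, so u ∈ H^1_0(0, 4). Differentiate via the product rule and integrate the resulting polynomials term by term.
  ∫_0^4 u² dx = ∫_0^4 (9*x^8/16 - 9*x^7 + 54*x^6 - 144*x^5 + 144*x^4) dx. Term by term:
    ∫_0^4 9*x^8/16 dx = 16384;  ∫_0^4 -9*x^7 dx = -73728;  ∫_0^4 54*x^6 dx = 884736/7;
    ∫_0^4 -144*x^5 dx = -98304;  ∫_0^4 144*x^4 dx = 147456/5.
  Sum: 16384 − 73728 + 884736/7 − 98304 + 147456/5 = 8192/35.
  ∫_0^4 (u')² dx = ∫_0^4 (9*x^6 - 108*x^5 + 468*x^4 - 864*x^3 + 576*x^2) dx. Term by term:
    ∫_0^4 9*x^6 dx = 147456/7;  ∫_0^4 -108*x^5 dx = -73728;  ∫_0^4 468*x^4 dx = 479232/5;
    ∫_0^4 -864*x^3 dx = -55296;  ∫_0^4 576*x^2 dx = 12288.
  Sum: 147456/7 − 73728 + 479232/5 − 55296 + 12288 = 6144/35.
∫_0^4 u² dx = 8192/35, so ||u||_L² = 64*sqrt(70)/35.
∫_0^4 (u')² dx = 6144/35, so ||u'||_L² = 32*sqrt(210)/35.
Ratio ||u||_L² / ||u'||_L² = 2*sqrt(3)/3.
Sharp Poincaré constant on H^1_0(0, 4) is C_P = L/π = 4/π, achieved by sin(π/4·x).
A polynomial bump cannot attain the sharp Poincaré constant (only the first sine eigenfunction does), so the ratio is strictly less than C_P, consistent with ||u||_L² ≤ C_P ||u'||_L².


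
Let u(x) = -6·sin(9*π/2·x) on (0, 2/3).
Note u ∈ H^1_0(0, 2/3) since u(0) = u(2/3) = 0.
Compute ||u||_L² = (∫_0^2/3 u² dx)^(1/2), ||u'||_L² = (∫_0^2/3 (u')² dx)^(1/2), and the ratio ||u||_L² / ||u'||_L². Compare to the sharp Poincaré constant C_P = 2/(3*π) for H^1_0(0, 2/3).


||u||_L² / ||u'||_L² = 2/(9*π) < C_P = 2/(3*π).

u(x) = -6·sin(9*π/2·x), so u'(x) = -27*π*cos(9*π*x/2).
Writing u(x) = A·sin(kπx/L) with A = -6 and k = 3, use ∫_0^L sin²(kπx/L) dx = L/2 and ∫_0^L cos²(kπx/L) dx = L/2.
u² = 36·sin²(9*π/2·x) and (u')² = 729*π^2·cos²(9*π/2·x), and each of sin², cos² integrates to L/2 = 1/3 over (0, 2/3).
∫_0^2/3 u² dx = 12, so ||u||_L² = 2*sqrt(3).
∫_0^2/3 (u')² dx = 243*π^2, so ||u'||_L² = 9*sqrt(3)*π.
Ratio ||u||_L² / ||u'||_L² = 2/(9*π).
Sharp Poincaré constant on H^1_0(0, 2/3) is C_P = L/π = 2/(3*π), achieved by sin(3*π/2·x).
This is the k = 3 harmonic; the ratio L/(kπ) is strictly less than C_P = L/π, consistent with the sharp inequality ||u||_L² ≤ C_P ||u'||_L².


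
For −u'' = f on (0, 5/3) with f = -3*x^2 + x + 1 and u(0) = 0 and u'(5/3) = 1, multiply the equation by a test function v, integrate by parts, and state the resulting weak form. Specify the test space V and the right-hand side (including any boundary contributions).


V = {v ∈ H^1(0, 5/3) : v(0) = 0} (test functions vanish at x = 0 where u is specified); weak form: ∫_0^5/3 u'v' dx = ∫_0^5/3 (-3*x^2 + x + 1) v dx + v(5/3) for all v ∈ V.

Multiply both sides by a test function v and integrate from 0 to 5/3:
  ∫_0^5/3 −u''(x) v(x) dx = ∫_0^5/3 f(x) v(x) dx.
Integrate the LHS by parts once:
  ∫_0^5/3 −u'' v dx = −[u'(x) v(x)]_0^5/3 + ∫_0^5/3 u'(x) v'(x) dx.
Thus ∫_0^5/3 u'(x) v'(x) dx = ∫_0^5/3 f(x) v(x) dx + [u'(x) v(x)]_0^5/3.
Choose V so that boundary terms are either known or forced to vanish.
Mixed BC: u(0) = 0 (Dirichlet) and u'(5/3) = 1 (Neumann). Define V = {v ∈ H^1(0, 5/3) : v(0) = 0}. Then [u' v]_0^5/3 = u'(5/3)·v(5/3) − u'(0)·0 = v(5/3).
Weak formulation: find u (satisfying any essential BC) such that ∫_0^5/3 u'(x) v'(x) dx = ∫_0^5/3 f v dx + v(5/3) for all v ∈ V (Dirichlet at 0 absorbed into V; Neumann datum at x = 5/3 contributes the boundary term).
Substituting f(x) = -3*x^2 + x + 1, the right-hand side is ∫_0^5/3 (-3*x^2 + x + 1) v dx + v(5/3).


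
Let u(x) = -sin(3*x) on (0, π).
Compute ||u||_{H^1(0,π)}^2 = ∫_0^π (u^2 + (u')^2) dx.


||u||_{H^1(0,π)}^2 = 5*π

u'(x) = -3*cos(3*x).
Expand u² and (u')² and integrate term by term on (0, π), using: for integers n ≥ 1, ∫_0^π sin²(nx) dx = ∫_0^π cos²(nx) dx = π/2; for n ≠ n', ∫_0^π sin(nx)sin(n'x) dx = ∫_0^π cos(nx)cos(n'x) dx = 0; and by product-to-sum, ∫_0^π sin(nx)cos(n'x) dx = ½∫_0^π [sin((n+n')x) + sin((n−n')x)] dx, which is 0 when n+n' is even and 2n/(n²−n'²) when n+n' is odd (it need not vanish on (0, π)).
  u² squared terms: (-1)²·∫sin(3x)² dx = 1·π/2 = π/2.
  So ∫_0^π u² dx = π/2.
  (u')² squared terms: (-3)²·∫cos(3x)² dx = 9·π/2 = 9*π/2.
  So ∫_0^π (u')² dx = 9*π/2.
||u||_{H^1}^2 = (π/2) + (9*π/2) = 5*π.


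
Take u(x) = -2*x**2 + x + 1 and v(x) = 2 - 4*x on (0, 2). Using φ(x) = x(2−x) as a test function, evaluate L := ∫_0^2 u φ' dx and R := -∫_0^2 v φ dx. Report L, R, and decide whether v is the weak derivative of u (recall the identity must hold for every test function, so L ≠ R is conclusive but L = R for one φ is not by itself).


LHS = 4, RHS = 8/3. No, v is not the weak derivative of u.

u(x) = -2*x**2 + x + 1, classical derivative u'(x) = 1 - 4*x.
φ(x) = x(2−x), so φ'(x) = 2 - 2*x.
Note φ(0) = φ(2) = 0, so the boundary term u·φ vanishes.
LHS = ∫_0^2 u(x) φ'(x) dx = ∫_0^2 (4*x^3 - 6*x^2 + 2) dx. Term by term:
  ∫_0^2 4*x^3 dx = 16;  ∫_0^2 -6*x^2 dx = -16;  ∫_0^2 2 dx = 4.
Sum: 16 − 16 + 4 = 4.
So LHS = 4.
∫_0^2 v(x) φ(x) dx = ∫_0^2 (4*x^3 - 10*x^2 + 4*x) dx. Term by term:
  ∫_0^2 4*x^3 dx = 16;  ∫_0^2 -10*x^2 dx = -80/3;  ∫_0^2 4*x dx = 8.
Sum: 16 − 80/3 + 8 = -8/3.
So RHS = -∫_0^2 v(x) φ(x) dx = 8/3.
LHS − RHS = 4/3 ≠ 0, so the identity fails.
(For a valid weak derivative the identity must hold for EVERY test function, in particular this one. The failure shows v is NOT the weak derivative of u.)
Correct weak derivative would be u'(x) = 1 - 4*x.


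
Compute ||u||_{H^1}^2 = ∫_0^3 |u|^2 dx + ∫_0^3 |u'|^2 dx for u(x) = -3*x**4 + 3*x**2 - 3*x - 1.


||u||_{H^1}^2 = 563061/10

The H^1 norm (squared) on an interval (0, L) is
  ||u||_{H^1}^2 = ∫_0^L u(x)^2 dx + ∫_0^L u'(x)^2 dx.
Compute u'(x) = -12*x**3 + 6*x - 3.
Then u(x)^2 = 9*x**8 - 18*x**6 + 18*x**5 + 15*x**4 - 18*x**3 + 3*x**2 + 6*x + 1 and u'(x)^2 = 144*x**6 - 144*x**4 + 72*x**3 + 36*x**2 - 36*x + 9.
Integrate each monomial from 0 to 3 using ∫_0^3 c·x^n dx = c·3^(n+1)/(n+1):
  ∫_0^3 u(x)^2 dx = ∫_0^3 (9*x^8 - 18*x^6 + 18*x^5 + 15*x^4 - 18*x^3 + 3*x^2 + 6*x + 1) dx. Term by term:
    ∫_0^3 9*x^8 dx = 19683;  ∫_0^3 -18*x^6 dx = -39366/7;  ∫_0^3 18*x^5 dx = 2187;
    ∫_0^3 15*x^4 dx = 729;  ∫_0^3 -18*x^3 dx = -729/2;  ∫_0^3 3*x^2 dx = 27;
    ∫_0^3 6*x dx = 27;  ∫_0^3 1 dx = 3.
  Sum: 19683 − 39366/7 + 2187 + 729 − 729/2 + 27 + 27 + 3 = 233349/14.
  ∫_0^3 u'(x)^2 dx = ∫_0^3 (144*x^6 - 144*x^4 + 72*x^3 + 36*x^2 - 36*x + 9) dx. Term by term:
    ∫_0^3 144*x^6 dx = 314928/7;  ∫_0^3 -144*x^4 dx = -34992/5;  ∫_0^3 72*x^3 dx = 1458;
    ∫_0^3 36*x^2 dx = 324;  ∫_0^3 -36*x dx = -162;  ∫_0^3 9 dx = 27.
  Sum: 314928/7 − 34992/5 + 1458 + 324 − 162 + 27 = 1387341/35.
Adding: ||u||_{H^1}^2 = 233349/14 + 1387341/35 = 563061/10.


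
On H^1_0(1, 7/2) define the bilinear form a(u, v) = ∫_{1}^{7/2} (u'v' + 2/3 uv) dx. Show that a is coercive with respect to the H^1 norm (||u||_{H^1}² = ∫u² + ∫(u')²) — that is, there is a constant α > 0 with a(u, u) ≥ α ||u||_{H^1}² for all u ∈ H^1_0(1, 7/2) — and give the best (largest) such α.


α = 2*(25 + 6*π^2)/(3*(25 + 4*π^2))

Coercivity of a(·,·) on H^1_0(1, 7/2) means a(u, u) ≥ α ||u||_{H^1}² for every u ∈ H^1_0.
The interval has length L = 5/2, and Poincaré/coercivity depend only on L. Here a(u, u) = ∫(u')² + (2/3)·∫u².
Here 0 < c = 2/3 < 1. The condition a(u,u) ≥ α||u||_{H^1}² reads (1−α)∫(u')² ≥ (α−c)∫u². Any admissible α is ≤ 1 (rapidly oscillating u have ∫u²/∫(u')² → 0), and α = 1 would force 0 ≥ (1−c)∫u², impossible since c < 1; so 1−α > 0. By the sharp Poincaré inequality on H^1_0 of an interval of length L, ∫(u')² ≥ (π/L)²∫u² with equality for the first sine mode sin(π(x−x₀)/L) (x₀ the left endpoint), so the inequality holds for all u iff (1−α)(π/L)² ≥ α − c, i.e. α ≤ ((π/L)² + c)/((π/L)² + 1) = (1 + c(L/π)²)/(1 + (L/π)²). With (π/L)² = 4*π^2/25 and c = 2/3, the largest admissible constant is α = ((π/L)² + c)/((π/L)² + 1).
Simplifying, α = 2*(25 + 6*π^2)/(3*(25 + 4*π^2)).


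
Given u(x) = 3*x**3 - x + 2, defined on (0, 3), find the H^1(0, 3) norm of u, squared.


||u||_{H^1}^2 = 45807/7

The H^1 norm (squared) on an interval (0, L) is
  ||u||_{H^1}^2 = ∫_0^L u(x)^2 dx + ∫_0^L u'(x)^2 dx.
Compute u'(x) = 9*x**2 - 1.
Then u(x)^2 = 9*x**6 - 6*x**4 + 12*x**3 + x**2 - 4*x + 4 and u'(x)^2 = 81*x**4 - 18*x**2 + 1.
Integrate each monomial from 0 to 3 using ∫_0^3 c·x^n dx = c·3^(n+1)/(n+1):
  ∫_0^3 u(x)^2 dx = ∫_0^3 (9*x^6 - 6*x^4 + 12*x^3 + x^2 - 4*x + 4) dx. Term by term:
    ∫_0^3 9*x^6 dx = 19683/7;  ∫_0^3 -6*x^4 dx = -1458/5;  ∫_0^3 12*x^3 dx = 243;
    ∫_0^3 x^2 dx = 9;  ∫_0^3 -4*x dx = -18;  ∫_0^3 4 dx = 12.
  Sum: 19683/7 − 1458/5 + 243 + 9 − 18 + 12 = 96819/35.
  ∫_0^3 u'(x)^2 dx = ∫_0^3 (81*x^4 - 18*x^2 + 1) dx. Term by term:
    ∫_0^3 81*x^4 dx = 19683/5;  ∫_0^3 -18*x^2 dx = -162;  ∫_0^3 1 dx = 3.
  Sum: 19683/5 − 162 + 3 = 18888/5.
Adding: ||u||_{H^1}^2 = 96819/35 + 18888/5 = 45807/7.


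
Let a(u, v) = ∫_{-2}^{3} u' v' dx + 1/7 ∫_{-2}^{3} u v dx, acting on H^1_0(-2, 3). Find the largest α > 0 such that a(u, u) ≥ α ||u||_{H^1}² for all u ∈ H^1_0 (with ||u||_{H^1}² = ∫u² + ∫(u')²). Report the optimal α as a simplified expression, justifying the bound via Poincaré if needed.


α = (25/7 + π^2)/(π^2 + 25)

Coercivity of a(·,·) on H^1_0(-2, 3) means a(u, u) ≥ α ||u||_{H^1}² for every u ∈ H^1_0.
The interval has length L = 5, and Poincaré/coercivity depend only on L. Here a(u, u) = ∫(u')² + (1/7)·∫u².
Here 0 < c = 1/7 < 1. The condition a(u,u) ≥ α||u||_{H^1}² reads (1−α)∫(u')² ≥ (α−c)∫u². Any admissible α is ≤ 1 (rapidly oscillating u have ∫u²/∫(u')² → 0), and α = 1 would force 0 ≥ (1−c)∫u², impossible since c < 1; so 1−α > 0. By the sharp Poincaré inequality on H^1_0 of an interval of length L, ∫(u')² ≥ (π/L)²∫u² with equality for the first sine mode sin(π(x−x₀)/L) (x₀ the left endpoint), so the inequality holds for all u iff (1−α)(π/L)² ≥ α − c, i.e. α ≤ ((π/L)² + c)/((π/L)² + 1) = (1 + c(L/π)²)/(1 + (L/π)²). With (π/L)² = π^2/25 and c = 1/7, the largest admissible constant is α = ((π/L)² + c)/((π/L)² + 1).
Simplifying, α = (25/7 + π^2)/(π^2 + 25).


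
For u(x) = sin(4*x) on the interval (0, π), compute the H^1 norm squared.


||u||_{H^1(0,π)}^2 = 17*π/2

u'(x) = 4*cos(4*x).
Expand u² and (u')² and integrate term by term on (0, π), using: for integers n ≥ 1, ∫_0^π sin²(nx) dx = ∫_0^π cos²(nx) dx = π/2; for n ≠ n', ∫_0^π sin(nx)sin(n'x) dx = ∫_0^π cos(nx)cos(n'x) dx = 0; and by product-to-sum, ∫_0^π sin(nx)cos(n'x) dx = ½∫_0^π [sin((n+n')x) + sin((n−n')x)] dx, which is 0 when n+n' is even and 2n/(n²−n'²) when n+n' is odd (it need not vanish on (0, π)).
  u² squared terms: (1)²·∫sin(4x)² dx = 1·π/2 = π/2.
  So ∫_0^π u² dx = π/2.
  (u')² squared terms: (4)²·∫cos(4x)² dx = 16·π/2 = 8*π.
  So ∫_0^π (u')² dx = 8*π.
||u||_{H^1}^2 = (π/2) + (8*π) = 17*π/2.


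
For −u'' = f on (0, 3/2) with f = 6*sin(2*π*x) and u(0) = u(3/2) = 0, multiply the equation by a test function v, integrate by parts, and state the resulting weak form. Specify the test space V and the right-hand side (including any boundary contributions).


V = H^1_0(0, 3/2) (so v(0) = v(3/2) = 0); weak form: ∫_0^3/2 u'v' dx = ∫_0^3/2 (6*sin(2*π*x)) v dx for all v ∈ V.

Multiply both sides by a test function v and integrate from 0 to 3/2:
  ∫_0^3/2 −u''(x) v(x) dx = ∫_0^3/2 f(x) v(x) dx.
Integrate the LHS by parts once:
  ∫_0^3/2 −u'' v dx = −[u'(x) v(x)]_0^3/2 + ∫_0^3/2 u'(x) v'(x) dx.
Thus ∫_0^3/2 u'(x) v'(x) dx = ∫_0^3/2 f(x) v(x) dx + [u'(x) v(x)]_0^3/2.
Choose V so that boundary terms are either known or forced to vanish.
u is Dirichlet: u(0) = u(3/2) = 0. Let V = H^1_0(0, 3/2); then v(0) = v(3/2) = 0, and [u' v]_0^3/2 = 0.
Weak formulation: find u (satisfying any essential BC) such that ∫_0^3/2 u'(x) v'(x) dx = ∫_0^3/2 f v dx for all v ∈ V.
Substituting f(x) = 6*sin(2*π*x), the right-hand side is ∫_0^3/2 (6*sin(2*π*x)) v dx.


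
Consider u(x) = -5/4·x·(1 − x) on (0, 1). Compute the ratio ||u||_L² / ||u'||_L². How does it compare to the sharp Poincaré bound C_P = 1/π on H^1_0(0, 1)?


||u||_L² / ||u'||_L² = sqrt(10)/10 < C_P = 1/π.

u(x) = -5/4·x·(1 − x), so u'(x) = 5*x/2 - 5/4.
u(x) = -5/4·x·(1 − x) vanishes at x = 0 and x = 1, so u ∈ H^1_0(0, 1). Differentiate via the product rule and integrate the resulting polynomials term by term.
  ∫_0^1 u² dx = ∫_0^1 (25*x^4/16 - 25*x^3/8 + 25*x^2/16) dx. Term by term:
    ∫_0^1 25*x^4/16 dx = 5/16;  ∫_0^1 -25*x^3/8 dx = -25/32;  ∫_0^1 25*x^2/16 dx = 25/48.
  Sum: 5/16 − 25/32 + 25/48 = 5/96.
  ∫_0^1 (u')² dx = ∫_0^1 (25*x^2/4 - 25*x/4 + 25/16) dx. Term by term:
    ∫_0^1 25*x^2/4 dx = 25/12;  ∫_0^1 -25*x/4 dx = -25/8;  ∫_0^1 25/16 dx = 25/16.
  Sum: 25/12 − 25/8 + 25/16 = 25/48.
∫_0^1 u² dx = 5/96, so ||u||_L² = sqrt(30)/24.
∫_0^1 (u')² dx = 25/48, so ||u'||_L² = 5*sqrt(3)/12.
Ratio ||u||_L² / ||u'||_L² = sqrt(10)/10.
Sharp Poincaré constant on H^1_0(0, 1) is C_P = L/π = 1/π, achieved by sin(π·x).
A polynomial bump cannot attain the sharp Poincaré constant (only the first sine eigenfunction does), so the ratio is strictly less than C_P, consistent with ||u||_L² ≤ C_P ||u'||_L².
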